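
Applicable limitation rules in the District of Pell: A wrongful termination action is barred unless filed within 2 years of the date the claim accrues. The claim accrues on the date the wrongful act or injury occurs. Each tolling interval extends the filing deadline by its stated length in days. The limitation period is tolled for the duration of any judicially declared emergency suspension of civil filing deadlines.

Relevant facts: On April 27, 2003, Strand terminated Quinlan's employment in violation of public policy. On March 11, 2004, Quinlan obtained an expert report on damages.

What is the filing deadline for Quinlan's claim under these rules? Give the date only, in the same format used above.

April 27, 2005

The limitation period began to run on April 27, 2003.
Adding the 2 years base period to April 27, 2003 gives a deadline of April 27, 2005, before any tolling.
Nothing else in the chronology tolls or restarts the period.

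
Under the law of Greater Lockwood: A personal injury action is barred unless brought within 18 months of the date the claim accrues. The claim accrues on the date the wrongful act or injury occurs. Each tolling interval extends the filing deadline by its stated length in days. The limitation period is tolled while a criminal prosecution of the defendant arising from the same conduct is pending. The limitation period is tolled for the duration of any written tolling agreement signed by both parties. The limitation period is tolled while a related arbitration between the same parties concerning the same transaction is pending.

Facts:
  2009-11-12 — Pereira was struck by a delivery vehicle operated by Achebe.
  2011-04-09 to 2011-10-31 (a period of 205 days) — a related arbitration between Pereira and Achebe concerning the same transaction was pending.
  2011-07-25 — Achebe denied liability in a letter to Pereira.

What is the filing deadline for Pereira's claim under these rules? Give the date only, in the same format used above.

2011-12-03

The claim accrued on 2009-11-12, when the wrongful act occurred.
Adding the 18 months base period to 2009-11-12 gives a deadline of 2011-05-12, before any tolling.
The pending related arbitration from 2011-04-09 to 2011-10-31 tolled the period for 205 days, extending the deadline to 2011-12-03.
The other events in the timeline have no effect on the limitation period under the stated rules.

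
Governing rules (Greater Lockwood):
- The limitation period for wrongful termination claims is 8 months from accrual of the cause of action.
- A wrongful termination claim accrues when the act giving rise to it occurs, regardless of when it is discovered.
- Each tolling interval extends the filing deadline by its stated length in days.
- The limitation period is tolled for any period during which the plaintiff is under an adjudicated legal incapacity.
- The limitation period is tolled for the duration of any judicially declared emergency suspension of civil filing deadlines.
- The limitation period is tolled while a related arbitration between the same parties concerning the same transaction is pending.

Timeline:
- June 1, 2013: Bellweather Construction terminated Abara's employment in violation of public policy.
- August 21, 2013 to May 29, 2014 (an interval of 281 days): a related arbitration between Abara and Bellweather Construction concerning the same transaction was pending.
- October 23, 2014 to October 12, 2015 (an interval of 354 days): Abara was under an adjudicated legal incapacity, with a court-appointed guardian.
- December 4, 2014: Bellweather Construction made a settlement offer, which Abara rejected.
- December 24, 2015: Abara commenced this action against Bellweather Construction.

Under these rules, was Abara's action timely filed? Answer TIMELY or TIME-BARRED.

TIME-BARRED

The limitation period began to run on June 1, 2013.
8 months from June 1, 2013 is February 1, 2014.
The pending related arbitration from August 21, 2013 to May 29, 2014 tolled the period for 281 days, extending the deadline to November 9, 2014.
The plaintiff's legal incapacity from October 23, 2014 to October 12, 2015 tolled the period for 354 days, extending the deadline to October 29, 2015.
Nothing else in the chronology tolls or restarts the period.
Abara filed on December 24, 2015, after the October 29, 2015 deadline, so the action is time-barred.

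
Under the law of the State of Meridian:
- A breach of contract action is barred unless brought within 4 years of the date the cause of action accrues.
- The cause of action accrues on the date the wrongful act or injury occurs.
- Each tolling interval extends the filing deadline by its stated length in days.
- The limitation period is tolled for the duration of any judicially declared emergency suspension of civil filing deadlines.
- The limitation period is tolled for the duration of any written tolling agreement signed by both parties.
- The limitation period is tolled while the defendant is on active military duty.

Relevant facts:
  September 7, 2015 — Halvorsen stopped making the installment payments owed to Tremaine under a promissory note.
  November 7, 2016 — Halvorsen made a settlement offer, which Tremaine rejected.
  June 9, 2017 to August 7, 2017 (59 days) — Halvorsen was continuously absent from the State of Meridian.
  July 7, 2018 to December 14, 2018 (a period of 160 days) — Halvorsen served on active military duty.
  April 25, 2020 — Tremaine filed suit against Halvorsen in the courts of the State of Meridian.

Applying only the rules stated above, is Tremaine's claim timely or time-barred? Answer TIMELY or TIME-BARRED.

TIME-BARRED

The cause of action accrued on September 7, 2015, the date of the act.
4 years from September 7, 2015 is September 7, 2019.
The defendant's active military service from July 7, 2018 to December 14, 2018 tolled the period for 160 days, extending the deadline to February 14, 2020.
No stated provision tolls the period for the defendant's absence, so the interval from June 9, 2017 to August 7, 2017 has no effect on the deadline.
Nothing else in the chronology tolls or restarts the period.
The April 25, 2020 filing falls after the February 14, 2020 deadline; the claim is time-barred.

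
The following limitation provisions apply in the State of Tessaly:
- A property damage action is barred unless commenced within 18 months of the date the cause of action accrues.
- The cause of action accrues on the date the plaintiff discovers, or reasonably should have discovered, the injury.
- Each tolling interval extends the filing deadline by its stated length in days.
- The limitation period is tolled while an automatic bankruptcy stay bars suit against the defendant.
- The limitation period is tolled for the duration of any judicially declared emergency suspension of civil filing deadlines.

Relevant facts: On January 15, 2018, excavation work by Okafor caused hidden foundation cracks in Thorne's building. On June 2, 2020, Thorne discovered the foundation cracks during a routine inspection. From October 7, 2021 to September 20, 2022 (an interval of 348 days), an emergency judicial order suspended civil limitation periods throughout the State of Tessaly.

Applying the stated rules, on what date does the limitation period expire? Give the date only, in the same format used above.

Under the discovery rule, the claim accrued on June 2, 2020, when Thorne discovered the injury — not on the January 15, 2018 date of the underlying act.
Adding the 18 months base period to June 2, 2020 gives a deadline of December 2, 2021, before any tolling.
The period was tolled for 348 days by the emergency suspension of filing deadlines (October 7, 2021 to September 20, 2022), pushing the deadline to November 15, 2022.

November 15, 2022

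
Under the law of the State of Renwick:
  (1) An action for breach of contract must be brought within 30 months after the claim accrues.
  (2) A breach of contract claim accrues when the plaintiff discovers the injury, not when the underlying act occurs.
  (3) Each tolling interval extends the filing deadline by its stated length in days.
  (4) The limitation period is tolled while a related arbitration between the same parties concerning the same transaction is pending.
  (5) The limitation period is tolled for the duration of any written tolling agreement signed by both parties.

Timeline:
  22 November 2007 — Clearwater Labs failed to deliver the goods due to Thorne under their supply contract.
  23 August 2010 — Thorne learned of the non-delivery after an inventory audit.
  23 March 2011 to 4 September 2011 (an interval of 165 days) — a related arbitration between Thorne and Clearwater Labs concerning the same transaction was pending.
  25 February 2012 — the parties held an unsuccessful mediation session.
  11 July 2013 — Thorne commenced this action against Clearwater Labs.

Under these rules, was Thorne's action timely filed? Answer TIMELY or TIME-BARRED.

TIMELY

Accrual is tied to discovery, so the period began on 23 August 2010 rather than on 22 November 2007 when the act occurred.
30 months from 23 August 2010 is 23 February 2013.
The period was tolled for 165 days by the pending related arbitration (23 March 2011 to 4 September 2011), pushing the deadline to 7 August 2013.
Nothing else in the chronology tolls or restarts the period.
Filing on 11 July 2013 beat the 7 August 2013 deadline — the action is timely.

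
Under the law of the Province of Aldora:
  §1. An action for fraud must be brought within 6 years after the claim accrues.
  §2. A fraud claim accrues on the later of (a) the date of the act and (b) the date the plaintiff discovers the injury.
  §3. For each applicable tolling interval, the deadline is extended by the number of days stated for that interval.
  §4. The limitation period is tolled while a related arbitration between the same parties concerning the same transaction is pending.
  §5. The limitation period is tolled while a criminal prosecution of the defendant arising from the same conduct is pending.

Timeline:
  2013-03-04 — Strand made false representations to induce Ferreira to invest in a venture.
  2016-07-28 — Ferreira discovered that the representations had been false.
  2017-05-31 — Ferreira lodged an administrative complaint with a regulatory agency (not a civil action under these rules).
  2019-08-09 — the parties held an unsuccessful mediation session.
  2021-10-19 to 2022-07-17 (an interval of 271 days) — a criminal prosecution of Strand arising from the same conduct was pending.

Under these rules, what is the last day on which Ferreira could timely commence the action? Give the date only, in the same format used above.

2023-04-25

Because discovery on 2016-07-28 post-dates the 2013-03-04 act, accrual under the later-of rule falls on 2016-07-28.
Adding the 6 years base period to 2016-07-28 gives a deadline of 2022-07-28, before any tolling.
The pending criminal prosecution from 2021-10-19 to 2022-07-17 tolled the period for 271 days, extending the deadline to 2023-04-25.
None of the other events listed affects the running of the period under the stated rules.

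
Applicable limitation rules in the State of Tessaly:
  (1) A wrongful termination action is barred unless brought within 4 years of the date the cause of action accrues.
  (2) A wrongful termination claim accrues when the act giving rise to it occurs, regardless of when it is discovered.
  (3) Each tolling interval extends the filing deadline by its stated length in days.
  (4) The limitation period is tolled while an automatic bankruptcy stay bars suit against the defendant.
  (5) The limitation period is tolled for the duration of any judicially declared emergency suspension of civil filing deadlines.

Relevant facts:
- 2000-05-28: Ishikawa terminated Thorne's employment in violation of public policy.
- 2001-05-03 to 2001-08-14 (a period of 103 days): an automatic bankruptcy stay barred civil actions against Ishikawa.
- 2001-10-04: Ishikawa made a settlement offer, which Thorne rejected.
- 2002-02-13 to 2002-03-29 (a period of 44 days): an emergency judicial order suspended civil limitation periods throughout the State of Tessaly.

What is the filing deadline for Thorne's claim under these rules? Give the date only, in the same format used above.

2004-10-22

The limitation period began to run on 2000-05-28.
4 years from 2000-05-28 is 2004-05-28.
The period was tolled for 103 days by the automatic bankruptcy stay (2001-05-03 to 2001-08-14), pushing the deadline to 2004-09-08.
Because the emergency suspension of filing deadlines ran from 2002-02-13 to 2002-03-29, the deadline is extended by 44 days to 2004-10-22.
Nothing else in the chronology tolls or restarts the period.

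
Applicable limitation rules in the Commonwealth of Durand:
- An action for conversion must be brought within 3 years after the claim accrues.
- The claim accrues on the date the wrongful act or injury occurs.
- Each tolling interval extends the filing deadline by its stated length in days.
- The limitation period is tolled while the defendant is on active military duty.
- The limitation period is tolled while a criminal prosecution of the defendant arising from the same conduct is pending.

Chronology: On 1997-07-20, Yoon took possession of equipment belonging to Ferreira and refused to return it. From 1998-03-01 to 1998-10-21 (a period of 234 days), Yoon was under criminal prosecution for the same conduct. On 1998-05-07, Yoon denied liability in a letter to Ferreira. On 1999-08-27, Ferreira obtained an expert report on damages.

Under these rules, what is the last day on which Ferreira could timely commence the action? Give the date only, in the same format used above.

2001-03-11

The limitation period began to run on 1997-07-20.
Adding the 3 years base period to 1997-07-20 gives a deadline of 2000-07-20, before any tolling.
The period was tolled for 234 days by the pending criminal prosecution (1998-03-01 to 1998-10-21), pushing the deadline to 2001-03-11.
The other events in the timeline have no effect on the limitation period under the stated rules.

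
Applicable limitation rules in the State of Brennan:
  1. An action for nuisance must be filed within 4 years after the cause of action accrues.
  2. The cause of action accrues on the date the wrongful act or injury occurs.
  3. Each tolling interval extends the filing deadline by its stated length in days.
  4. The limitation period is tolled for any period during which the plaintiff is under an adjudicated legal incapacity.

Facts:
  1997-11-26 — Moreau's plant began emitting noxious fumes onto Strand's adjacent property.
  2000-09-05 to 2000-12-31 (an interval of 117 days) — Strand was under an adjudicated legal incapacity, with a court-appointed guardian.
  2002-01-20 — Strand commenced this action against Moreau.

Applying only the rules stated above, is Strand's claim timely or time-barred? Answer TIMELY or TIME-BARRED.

The claim accrued on 1997-11-26, when the wrongful act occurred.
Adding the 4 years base period to 1997-11-26 gives a deadline of 2001-11-26, before any tolling.
Because the plaintiff's legal incapacity ran from 2000-09-05 to 2000-12-31, the deadline is extended by 117 days to 2002-03-23.
The 2002-01-20 filing precedes the 2002-03-23 deadline; the claim is timely.

TIMELY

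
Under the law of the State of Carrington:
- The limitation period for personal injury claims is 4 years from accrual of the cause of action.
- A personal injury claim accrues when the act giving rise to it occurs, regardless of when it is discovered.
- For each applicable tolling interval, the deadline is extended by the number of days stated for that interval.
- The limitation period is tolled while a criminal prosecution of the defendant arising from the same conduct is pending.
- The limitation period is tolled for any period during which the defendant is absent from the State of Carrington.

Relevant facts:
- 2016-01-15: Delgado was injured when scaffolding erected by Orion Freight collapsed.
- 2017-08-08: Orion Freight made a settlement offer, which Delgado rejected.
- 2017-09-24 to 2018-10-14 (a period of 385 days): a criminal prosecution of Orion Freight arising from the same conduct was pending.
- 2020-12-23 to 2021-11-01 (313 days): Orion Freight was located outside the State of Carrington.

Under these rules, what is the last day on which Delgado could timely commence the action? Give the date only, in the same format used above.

The limitation period began to run on 2016-01-15.
Adding the 4 years base period to 2016-01-15 gives a deadline of 2020-01-15, before any tolling.
The period was tolled for 385 days by the pending criminal prosecution (2017-09-24 to 2018-10-14), pushing the deadline to 2021-02-03.
The defendant's absence from the jurisdiction from 2020-12-23 to 2021-11-01 tolled the period for 313 days, extending the deadline to 2021-12-13.
None of the other events listed affects the running of the period under the stated rules.

2021-12-13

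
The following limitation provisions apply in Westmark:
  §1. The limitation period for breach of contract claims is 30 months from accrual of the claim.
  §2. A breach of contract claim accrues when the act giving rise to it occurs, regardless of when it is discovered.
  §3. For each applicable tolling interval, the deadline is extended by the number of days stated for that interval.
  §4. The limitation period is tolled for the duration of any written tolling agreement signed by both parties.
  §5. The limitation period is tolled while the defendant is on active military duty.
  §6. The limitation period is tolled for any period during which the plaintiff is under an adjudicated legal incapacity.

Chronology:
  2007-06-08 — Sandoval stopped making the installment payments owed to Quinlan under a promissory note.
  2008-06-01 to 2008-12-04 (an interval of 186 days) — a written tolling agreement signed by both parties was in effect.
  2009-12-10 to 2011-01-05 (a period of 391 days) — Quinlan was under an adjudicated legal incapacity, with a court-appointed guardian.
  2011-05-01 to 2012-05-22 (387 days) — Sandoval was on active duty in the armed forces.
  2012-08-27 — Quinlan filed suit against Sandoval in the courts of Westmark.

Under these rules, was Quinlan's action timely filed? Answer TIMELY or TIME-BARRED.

TIME-BARRED

The limitation period began to run on 2007-06-08.
Adding the 30 months base period to 2007-06-08 gives a deadline of 2009-12-08, before any tolling.
The period was tolled for 186 days by the written tolling agreement (2008-06-01 to 2008-12-04), pushing the deadline to 2010-06-12.
Because the plaintiff's legal incapacity ran from 2009-12-10 to 2011-01-05, the deadline is extended by 391 days to 2011-07-08.
The defendant's active military service from 2011-05-01 to 2012-05-22 tolled the period for 387 days, extending the deadline to 2012-07-29.
Quinlan filed on 2012-08-27, after the 2012-07-29 deadline, so the action is time-barred.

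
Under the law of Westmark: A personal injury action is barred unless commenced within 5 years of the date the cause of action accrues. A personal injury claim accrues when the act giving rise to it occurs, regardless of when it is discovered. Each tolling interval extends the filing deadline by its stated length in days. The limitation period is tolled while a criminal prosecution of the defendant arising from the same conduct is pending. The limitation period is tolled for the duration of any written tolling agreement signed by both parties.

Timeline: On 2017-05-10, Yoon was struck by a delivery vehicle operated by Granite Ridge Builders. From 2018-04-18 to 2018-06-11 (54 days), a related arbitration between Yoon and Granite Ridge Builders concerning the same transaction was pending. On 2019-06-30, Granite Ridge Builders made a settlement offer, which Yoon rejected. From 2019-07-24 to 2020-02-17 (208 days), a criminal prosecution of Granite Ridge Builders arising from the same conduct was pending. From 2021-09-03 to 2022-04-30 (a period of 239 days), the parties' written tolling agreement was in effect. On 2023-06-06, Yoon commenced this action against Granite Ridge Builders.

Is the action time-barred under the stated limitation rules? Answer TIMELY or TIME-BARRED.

TIMELY

The cause of action accrued on 2017-05-10, the date of the act.
5 years from 2017-05-10 is 2022-05-10.
The period was tolled for 208 days by the pending criminal prosecution (2019-07-24 to 2020-02-17), pushing the deadline to 2022-12-04.
Because the written tolling agreement ran from 2021-09-03 to 2022-04-30, the deadline is extended by 239 days to 2023-07-31.
No stated provision tolls the period for a pending arbitration, so the interval from 2018-04-18 to 2018-06-11 has no effect on the deadline.
Nothing else in the chronology tolls or restarts the period.
Filing on 2023-06-06 beat the 2023-07-31 deadline — the action is timely.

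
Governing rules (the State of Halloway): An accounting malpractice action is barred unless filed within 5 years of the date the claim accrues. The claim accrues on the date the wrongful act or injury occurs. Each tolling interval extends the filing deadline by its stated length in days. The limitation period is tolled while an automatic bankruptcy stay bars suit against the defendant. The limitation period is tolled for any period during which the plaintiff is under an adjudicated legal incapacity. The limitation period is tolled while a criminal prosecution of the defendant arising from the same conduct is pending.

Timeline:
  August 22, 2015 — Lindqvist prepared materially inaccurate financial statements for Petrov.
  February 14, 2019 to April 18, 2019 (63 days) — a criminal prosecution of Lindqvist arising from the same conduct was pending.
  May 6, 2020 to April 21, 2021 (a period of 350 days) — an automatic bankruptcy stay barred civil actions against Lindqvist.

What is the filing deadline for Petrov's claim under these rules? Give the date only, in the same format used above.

The limitation period began to run on August 22, 2015.
5 years from August 22, 2015 is August 22, 2020.
The pending criminal prosecution from February 14, 2019 to April 18, 2019 tolled the period for 63 days, extending the deadline to October 24, 2020.
Because the automatic bankruptcy stay ran from May 6, 2020 to April 21, 2021, the deadline is extended by 350 days to October 9, 2021.

October 9, 2021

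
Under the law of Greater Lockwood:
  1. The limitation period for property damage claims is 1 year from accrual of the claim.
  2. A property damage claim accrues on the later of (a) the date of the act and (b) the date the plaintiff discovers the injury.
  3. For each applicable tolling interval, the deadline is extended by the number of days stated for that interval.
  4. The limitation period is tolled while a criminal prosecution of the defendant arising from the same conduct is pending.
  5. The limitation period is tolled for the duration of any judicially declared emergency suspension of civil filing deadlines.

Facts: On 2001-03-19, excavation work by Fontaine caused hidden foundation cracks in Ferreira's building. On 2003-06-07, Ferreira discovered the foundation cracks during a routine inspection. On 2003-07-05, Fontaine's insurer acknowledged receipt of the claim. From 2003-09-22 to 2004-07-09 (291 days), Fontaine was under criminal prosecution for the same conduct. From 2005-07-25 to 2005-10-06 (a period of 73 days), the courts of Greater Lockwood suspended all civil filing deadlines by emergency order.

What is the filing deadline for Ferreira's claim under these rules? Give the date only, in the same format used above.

The claim accrued on 2003-06-07 — the later of the 2001-03-19 act and the 2003-06-07 discovery.
The untolled deadline — 1 year after 2003-06-07 — is 2004-06-07.
Because the pending criminal prosecution ran from 2003-09-22 to 2004-07-09, the deadline is extended by 291 days to 2005-03-25.
The emergency suspension of filing deadlines from 2005-07-25 to 2005-10-06 began after the period had already run on 2005-03-25, so it has no tolling effect.
The other events in the timeline have no effect on the limitation period under the stated rules.

2005-03-25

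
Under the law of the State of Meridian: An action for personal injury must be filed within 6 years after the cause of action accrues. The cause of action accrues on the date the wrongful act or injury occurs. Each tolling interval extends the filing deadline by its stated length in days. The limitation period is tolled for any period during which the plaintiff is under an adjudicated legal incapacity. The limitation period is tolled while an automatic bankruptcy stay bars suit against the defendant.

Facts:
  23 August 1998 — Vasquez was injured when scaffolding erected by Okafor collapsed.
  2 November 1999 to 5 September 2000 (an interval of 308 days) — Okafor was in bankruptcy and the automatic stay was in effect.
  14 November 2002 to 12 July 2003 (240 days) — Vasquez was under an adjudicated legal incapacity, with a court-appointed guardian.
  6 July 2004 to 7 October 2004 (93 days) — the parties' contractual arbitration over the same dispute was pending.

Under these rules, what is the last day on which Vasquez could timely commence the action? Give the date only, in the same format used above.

The limitation period began to run on 23 August 1998.
The untolled deadline — 6 years after 23 August 1998 — is 23 August 2004.
The automatic bankruptcy stay from 2 November 1999 to 5 September 2000 tolled the period for 308 days, extending the deadline to 27 June 2005.
The plaintiff's legal incapacity from 14 November 2002 to 12 July 2003 tolled the period for 240 days, extending the deadline to 22 February 2006.
The pending related arbitration from 6 July 2004 to 7 October 2004 does not toll the period, because no stated rule makes a pending arbitration a tolling event.

22 February 2006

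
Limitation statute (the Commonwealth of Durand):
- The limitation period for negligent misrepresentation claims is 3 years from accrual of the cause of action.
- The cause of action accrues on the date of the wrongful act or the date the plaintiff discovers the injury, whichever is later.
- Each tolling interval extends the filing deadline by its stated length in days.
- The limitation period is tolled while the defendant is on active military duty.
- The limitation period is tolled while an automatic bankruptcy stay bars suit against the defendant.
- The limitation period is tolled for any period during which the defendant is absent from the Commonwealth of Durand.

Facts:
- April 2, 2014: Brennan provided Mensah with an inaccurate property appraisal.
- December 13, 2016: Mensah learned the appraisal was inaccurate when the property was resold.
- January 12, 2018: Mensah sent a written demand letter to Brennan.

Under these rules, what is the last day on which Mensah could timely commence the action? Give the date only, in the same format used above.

Taking the later of the act (April 2, 2014) and discovery (December 13, 2016), the claim accrued on December 13, 2016.
Adding the 3 years base period to December 13, 2016 gives a deadline of December 13, 2019, before any tolling.
Nothing else in the chronology tolls or restarts the period.

December 13, 2019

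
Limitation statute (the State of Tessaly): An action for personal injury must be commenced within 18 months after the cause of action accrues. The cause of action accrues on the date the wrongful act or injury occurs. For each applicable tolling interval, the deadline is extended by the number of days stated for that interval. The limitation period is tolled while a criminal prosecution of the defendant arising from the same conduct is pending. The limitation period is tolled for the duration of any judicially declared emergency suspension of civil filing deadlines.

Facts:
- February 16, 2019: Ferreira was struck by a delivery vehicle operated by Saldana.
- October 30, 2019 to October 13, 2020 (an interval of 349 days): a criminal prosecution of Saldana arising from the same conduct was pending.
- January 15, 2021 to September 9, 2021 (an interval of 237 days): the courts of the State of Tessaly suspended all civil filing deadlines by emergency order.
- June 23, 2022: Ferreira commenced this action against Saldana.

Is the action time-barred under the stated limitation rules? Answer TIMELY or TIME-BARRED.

TIME-BARRED

The cause of action accrued on February 16, 2019, the date of the act.
Adding the 18 months base period to February 16, 2019 gives a deadline of August 16, 2020, before any tolling.
The period was tolled for 349 days by the pending criminal prosecution (October 30, 2019 to October 13, 2020), pushing the deadline to July 31, 2021.
Because the emergency suspension of filing deadlines ran from January 15, 2021 to September 9, 2021, the deadline is extended by 237 days to March 25, 2022.
The June 23, 2022 filing falls after the March 25, 2022 deadline; the claim is time-barred.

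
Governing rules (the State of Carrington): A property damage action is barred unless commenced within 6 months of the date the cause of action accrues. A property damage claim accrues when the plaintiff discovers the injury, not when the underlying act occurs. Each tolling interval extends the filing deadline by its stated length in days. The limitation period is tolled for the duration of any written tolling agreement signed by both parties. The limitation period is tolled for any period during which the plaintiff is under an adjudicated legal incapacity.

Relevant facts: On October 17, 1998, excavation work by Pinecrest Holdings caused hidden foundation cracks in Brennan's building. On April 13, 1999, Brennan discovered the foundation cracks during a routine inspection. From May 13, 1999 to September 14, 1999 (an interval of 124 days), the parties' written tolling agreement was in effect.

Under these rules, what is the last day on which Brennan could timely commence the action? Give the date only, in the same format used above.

Under the discovery rule, the claim accrued on April 13, 1999, when Brennan discovered the injury — not on the October 17, 1998 date of the underlying act.
The untolled deadline — 6 months after April 13, 1999 — is October 13, 1999.
Because the written tolling agreement ran from May 13, 1999 to September 14, 1999, the deadline is extended by 124 days to February 14, 2000.

February 14, 2000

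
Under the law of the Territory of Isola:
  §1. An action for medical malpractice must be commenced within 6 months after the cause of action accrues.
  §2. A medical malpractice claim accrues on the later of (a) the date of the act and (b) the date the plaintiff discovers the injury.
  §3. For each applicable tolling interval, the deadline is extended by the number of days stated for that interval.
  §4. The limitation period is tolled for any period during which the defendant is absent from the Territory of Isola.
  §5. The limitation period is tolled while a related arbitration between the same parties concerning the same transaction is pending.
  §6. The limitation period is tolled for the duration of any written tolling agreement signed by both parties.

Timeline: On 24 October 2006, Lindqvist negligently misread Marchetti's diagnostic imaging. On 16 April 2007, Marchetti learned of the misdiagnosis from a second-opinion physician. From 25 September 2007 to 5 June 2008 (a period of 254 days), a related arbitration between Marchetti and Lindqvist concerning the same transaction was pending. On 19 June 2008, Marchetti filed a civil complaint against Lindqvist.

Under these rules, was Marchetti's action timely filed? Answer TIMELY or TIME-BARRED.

The claim accrued on 16 April 2007 — the later of the 24 October 2006 act and the 16 April 2007 discovery.
Adding the 6 months base period to 16 April 2007 gives a deadline of 16 October 2007, before any tolling.
The pending related arbitration from 25 September 2007 to 5 June 2008 tolled the period for 254 days, extending the deadline to 26 June 2008.
Filing on 19 June 2008 beat the 26 June 2008 deadline — the action is timely.

TIMELY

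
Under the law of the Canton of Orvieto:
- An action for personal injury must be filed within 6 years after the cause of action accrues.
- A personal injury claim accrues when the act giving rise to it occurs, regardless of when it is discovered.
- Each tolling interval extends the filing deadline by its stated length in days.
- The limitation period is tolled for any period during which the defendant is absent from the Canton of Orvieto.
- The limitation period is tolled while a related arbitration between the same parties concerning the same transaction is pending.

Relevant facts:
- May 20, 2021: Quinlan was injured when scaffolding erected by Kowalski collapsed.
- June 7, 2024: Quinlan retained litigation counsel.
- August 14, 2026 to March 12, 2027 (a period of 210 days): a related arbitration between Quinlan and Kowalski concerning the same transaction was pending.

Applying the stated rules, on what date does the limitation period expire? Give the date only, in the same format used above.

December 16, 2027

The claim accrued on May 20, 2021, when the wrongful act occurred.
Adding the 6 years base period to May 20, 2021 gives a deadline of May 20, 2027, before any tolling.
The period was tolled for 210 days by the pending related arbitration (August 14, 2026 to March 12, 2027), pushing the deadline to December 16, 2027.
Nothing else in the chronology tolls or restarts the period.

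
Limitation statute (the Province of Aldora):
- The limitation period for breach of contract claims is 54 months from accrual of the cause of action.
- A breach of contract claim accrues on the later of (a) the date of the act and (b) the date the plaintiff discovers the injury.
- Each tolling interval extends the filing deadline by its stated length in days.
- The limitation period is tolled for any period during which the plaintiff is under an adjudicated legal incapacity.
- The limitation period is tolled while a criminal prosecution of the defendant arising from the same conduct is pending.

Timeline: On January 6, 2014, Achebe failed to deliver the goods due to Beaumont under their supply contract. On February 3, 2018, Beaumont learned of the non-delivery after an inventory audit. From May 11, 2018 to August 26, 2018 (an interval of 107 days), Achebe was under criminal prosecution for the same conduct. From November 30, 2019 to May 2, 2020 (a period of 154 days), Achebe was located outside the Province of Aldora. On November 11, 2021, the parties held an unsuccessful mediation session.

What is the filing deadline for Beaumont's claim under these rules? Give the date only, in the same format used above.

November 18, 2022

Taking the later of the act (January 6, 2014) and discovery (February 3, 2018), the claim accrued on February 3, 2018.
54 months from February 3, 2018 is August 3, 2022.
The period was tolled for 107 days by the pending criminal prosecution (May 11, 2018 to August 26, 2018), pushing the deadline to November 18, 2022.
No stated provision tolls the period for the defendant's absence, so the interval from November 30, 2019 to May 2, 2020 has no effect on the deadline.
None of the other events listed affects the running of the period under the stated rules.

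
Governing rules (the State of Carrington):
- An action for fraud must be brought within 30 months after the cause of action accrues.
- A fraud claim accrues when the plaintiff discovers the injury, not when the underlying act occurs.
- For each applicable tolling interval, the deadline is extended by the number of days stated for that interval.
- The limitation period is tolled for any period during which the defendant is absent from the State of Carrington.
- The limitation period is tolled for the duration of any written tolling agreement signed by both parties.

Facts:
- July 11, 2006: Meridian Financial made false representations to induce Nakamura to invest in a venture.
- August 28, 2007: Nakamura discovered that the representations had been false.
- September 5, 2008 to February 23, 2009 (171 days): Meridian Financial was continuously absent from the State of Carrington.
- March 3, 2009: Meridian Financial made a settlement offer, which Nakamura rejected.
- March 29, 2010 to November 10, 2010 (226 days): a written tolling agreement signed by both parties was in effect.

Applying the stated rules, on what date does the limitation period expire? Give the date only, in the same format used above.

April 1, 2011

Under the discovery rule, the claim accrued on August 28, 2007, when Nakamura discovered the injury — not on the July 11, 2006 date of the underlying act.
The untolled deadline — 30 months after August 28, 2007 — is February 28, 2010.
The defendant's absence from the jurisdiction from September 5, 2008 to February 23, 2009 tolled the period for 171 days, extending the deadline to August 18, 2010.
The period was tolled for 226 days by the written tolling agreement (March 29, 2010 to November 10, 2010), pushing the deadline to April 1, 2011.
Nothing else in the chronology tolls or restarts the period.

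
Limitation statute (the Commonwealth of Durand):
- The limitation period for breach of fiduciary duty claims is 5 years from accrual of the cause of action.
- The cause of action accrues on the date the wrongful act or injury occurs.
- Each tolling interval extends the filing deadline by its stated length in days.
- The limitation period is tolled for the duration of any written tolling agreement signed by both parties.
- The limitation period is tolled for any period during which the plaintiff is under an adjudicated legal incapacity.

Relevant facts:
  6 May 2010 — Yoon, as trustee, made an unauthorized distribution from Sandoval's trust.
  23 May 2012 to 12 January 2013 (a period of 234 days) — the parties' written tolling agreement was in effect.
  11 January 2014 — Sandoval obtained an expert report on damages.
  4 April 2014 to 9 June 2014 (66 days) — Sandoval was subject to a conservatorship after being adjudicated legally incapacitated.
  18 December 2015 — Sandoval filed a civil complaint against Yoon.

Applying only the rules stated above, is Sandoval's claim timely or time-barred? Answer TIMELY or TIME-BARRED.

The claim accrued on 6 May 2010, when the wrongful act occurred.
Adding the 5 years base period to 6 May 2010 gives a deadline of 6 May 2015, before any tolling.
Because the written tolling agreement ran from 23 May 2012 to 12 January 2013, the deadline is extended by 234 days to 26 December 2015.
The plaintiff's legal incapacity from 4 April 2014 to 9 June 2014 tolled the period for 66 days, extending the deadline to 1 March 2016.
Nothing else in the chronology tolls or restarts the period.
Filing on 18 December 2015 beat the 1 March 2016 deadline — the action is timely.

TIMELY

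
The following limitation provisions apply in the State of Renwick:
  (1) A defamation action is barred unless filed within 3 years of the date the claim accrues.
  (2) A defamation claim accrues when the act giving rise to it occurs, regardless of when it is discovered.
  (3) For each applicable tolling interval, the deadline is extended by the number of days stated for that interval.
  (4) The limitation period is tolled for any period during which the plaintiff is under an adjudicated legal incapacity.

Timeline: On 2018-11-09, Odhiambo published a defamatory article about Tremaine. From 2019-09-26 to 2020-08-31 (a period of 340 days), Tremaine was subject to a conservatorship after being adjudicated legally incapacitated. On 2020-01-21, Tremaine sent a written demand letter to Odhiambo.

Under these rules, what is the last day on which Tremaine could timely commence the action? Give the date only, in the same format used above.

The limitation period began to run on 2018-11-09.
3 years from 2018-11-09 is 2021-11-09.
Because the plaintiff's legal incapacity ran from 2019-09-26 to 2020-08-31, the deadline is extended by 340 days to 2022-10-15.
None of the other events listed affects the running of the period under the stated rules.

2022-10-15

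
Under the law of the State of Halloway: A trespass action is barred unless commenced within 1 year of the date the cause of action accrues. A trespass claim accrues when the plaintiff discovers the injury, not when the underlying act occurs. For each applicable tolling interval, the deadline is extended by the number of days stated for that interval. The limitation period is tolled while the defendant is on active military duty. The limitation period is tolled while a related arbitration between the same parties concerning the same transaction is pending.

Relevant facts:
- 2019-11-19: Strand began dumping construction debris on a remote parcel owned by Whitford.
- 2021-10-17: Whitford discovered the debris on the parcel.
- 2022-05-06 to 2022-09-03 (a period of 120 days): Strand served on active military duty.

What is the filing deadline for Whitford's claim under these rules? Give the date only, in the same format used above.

Accrual is tied to discovery, so the period began on 2021-10-17 rather than on 2019-11-19 when the act occurred.
1 year from 2021-10-17 is 2022-10-17.
Because the defendant's active military service ran from 2022-05-06 to 2022-09-03, the deadline is extended by 120 days to 2023-02-14.

2023-02-14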